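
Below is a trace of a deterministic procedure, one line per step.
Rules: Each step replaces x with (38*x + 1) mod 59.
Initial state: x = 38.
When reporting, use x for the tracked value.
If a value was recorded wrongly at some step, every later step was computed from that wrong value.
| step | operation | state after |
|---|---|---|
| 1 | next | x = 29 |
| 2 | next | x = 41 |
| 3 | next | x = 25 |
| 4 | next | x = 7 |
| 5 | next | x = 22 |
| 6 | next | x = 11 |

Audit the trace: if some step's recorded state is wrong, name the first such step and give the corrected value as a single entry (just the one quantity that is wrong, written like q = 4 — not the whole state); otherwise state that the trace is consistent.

1. x = (38*38 + 1) mod 59 = 29 (verified)
2. x = (38*29 + 1) mod 59 = 41 (same as recorded)
3. x = (38*41 + 1) mod 59 = 25 (consistent with the trace)
4. x = (38*25 + 1) mod 59 = 7 (no discrepancy)
5. x = (38*7 + 1) mod 59 = 31 (the entry is off here)
That makes step 5 the first incorrect line — x = 31 is what it should show.

step 5, x = 31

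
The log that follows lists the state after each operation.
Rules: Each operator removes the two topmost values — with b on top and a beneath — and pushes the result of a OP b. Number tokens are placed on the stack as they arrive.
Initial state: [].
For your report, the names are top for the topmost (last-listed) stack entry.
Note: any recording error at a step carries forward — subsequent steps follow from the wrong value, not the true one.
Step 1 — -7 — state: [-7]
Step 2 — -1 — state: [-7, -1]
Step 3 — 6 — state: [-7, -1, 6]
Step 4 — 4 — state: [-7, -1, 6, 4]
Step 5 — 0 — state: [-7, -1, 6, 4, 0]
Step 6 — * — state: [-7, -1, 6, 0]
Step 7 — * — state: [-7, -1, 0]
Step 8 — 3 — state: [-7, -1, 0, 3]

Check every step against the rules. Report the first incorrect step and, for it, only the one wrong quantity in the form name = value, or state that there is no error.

no error

step 1: push -7: top = -7 -> confirmed correct
step 2: push -1: top = -1 -> agrees with the log
step 3: push 6: top = 6 -> exactly as logged
step 4: push 4: top = 4 -> same as recorded
step 5: push 0: top = 0 -> confirmed correct
step 6: 4 * 0 = 0 -> matches
step 7: 6 * 0 = 0 -> consistent with the log
step 8: push 3: top = 3 -> verified
Nothing is out of place; the run is error-free.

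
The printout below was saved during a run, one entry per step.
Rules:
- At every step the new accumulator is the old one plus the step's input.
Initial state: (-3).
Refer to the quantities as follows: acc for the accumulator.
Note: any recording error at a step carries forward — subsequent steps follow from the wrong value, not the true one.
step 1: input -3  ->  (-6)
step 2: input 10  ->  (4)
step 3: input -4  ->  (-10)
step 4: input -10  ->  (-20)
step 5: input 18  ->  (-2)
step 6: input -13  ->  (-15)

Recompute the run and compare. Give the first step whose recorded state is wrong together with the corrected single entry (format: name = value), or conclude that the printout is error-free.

step 3, acc = 0

Recomputing the run from the initial state:
step 1: acc = -6
step 2: acc = 4
step 3: acc = 0
step 4: acc = -10
step 5: acc = 8
step 6: acc = -5
The first disagreement with the printout is at step 3, where the value should be acc = 0.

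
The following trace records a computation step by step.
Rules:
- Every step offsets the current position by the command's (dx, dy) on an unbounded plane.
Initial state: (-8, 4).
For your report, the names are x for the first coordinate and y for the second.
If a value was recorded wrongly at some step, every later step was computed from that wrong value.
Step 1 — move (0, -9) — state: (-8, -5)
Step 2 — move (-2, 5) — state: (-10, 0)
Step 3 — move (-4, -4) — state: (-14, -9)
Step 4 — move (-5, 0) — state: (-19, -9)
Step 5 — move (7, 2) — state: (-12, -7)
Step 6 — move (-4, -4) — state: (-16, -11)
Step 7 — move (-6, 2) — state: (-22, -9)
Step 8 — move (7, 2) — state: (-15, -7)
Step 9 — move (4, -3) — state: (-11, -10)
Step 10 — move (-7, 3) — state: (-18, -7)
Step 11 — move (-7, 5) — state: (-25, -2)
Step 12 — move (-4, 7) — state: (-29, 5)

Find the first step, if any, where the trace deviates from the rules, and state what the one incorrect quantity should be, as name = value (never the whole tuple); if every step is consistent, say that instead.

1. x = -8 + (0) = -8, y = 4 + (-9) = -5 (agrees with the trace)
2. x = -8 + (-2) = -10, y = -5 + (5) = 0 (verified)
3. x = -10 + (-4) = -14, y = 0 + (-4) = -4 (the trace disagrees here)
The audit stops at step 3: the recorded entry is wrong and should be y = -4.

step 3, y = -4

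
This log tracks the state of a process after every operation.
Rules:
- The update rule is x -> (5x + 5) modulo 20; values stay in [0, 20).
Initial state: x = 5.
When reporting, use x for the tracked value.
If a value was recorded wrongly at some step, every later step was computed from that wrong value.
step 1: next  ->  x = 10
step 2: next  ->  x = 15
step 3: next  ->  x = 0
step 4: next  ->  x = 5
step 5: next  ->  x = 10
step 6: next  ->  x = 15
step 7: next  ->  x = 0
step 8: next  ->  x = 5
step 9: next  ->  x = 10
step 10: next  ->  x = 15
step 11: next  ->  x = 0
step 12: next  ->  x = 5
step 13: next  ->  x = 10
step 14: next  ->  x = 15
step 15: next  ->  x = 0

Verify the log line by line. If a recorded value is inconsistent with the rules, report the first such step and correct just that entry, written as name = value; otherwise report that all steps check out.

no error

step 1: x = (5*5 + 5) mod 20 = 10 -> verified
step 2: x = (5*10 + 5) mod 20 = 15 -> same as recorded
step 3: x = (5*15 + 5) mod 20 = 0 -> agrees with the log
step 4: x = (5*0 + 5) mod 20 = 5 -> verified
step 5: x = (5*5 + 5) mod 20 = 10 -> confirmed correct
step 6: x = (5*10 + 5) mod 20 = 15 -> verified
step 7: x = (5*15 + 5) mod 20 = 0 -> no discrepancy
step 8: x = (5*0 + 5) mod 20 = 5 -> verified
step 9: x = (5*5 + 5) mod 20 = 10 -> same as recorded
step 10: x = (5*10 + 5) mod 20 = 15 -> same as recorded
step 11: x = (5*15 + 5) mod 20 = 0 -> in agreement
step 12: x = (5*0 + 5) mod 20 = 5 -> confirmed correct
step 13: x = (5*5 + 5) mod 20 = 10 -> no discrepancy
step 14: x = (5*10 + 5) mod 20 = 15 -> matches
step 15: x = (5*15 + 5) mod 20 = 0 -> confirmed correct
No step deviates from the rules.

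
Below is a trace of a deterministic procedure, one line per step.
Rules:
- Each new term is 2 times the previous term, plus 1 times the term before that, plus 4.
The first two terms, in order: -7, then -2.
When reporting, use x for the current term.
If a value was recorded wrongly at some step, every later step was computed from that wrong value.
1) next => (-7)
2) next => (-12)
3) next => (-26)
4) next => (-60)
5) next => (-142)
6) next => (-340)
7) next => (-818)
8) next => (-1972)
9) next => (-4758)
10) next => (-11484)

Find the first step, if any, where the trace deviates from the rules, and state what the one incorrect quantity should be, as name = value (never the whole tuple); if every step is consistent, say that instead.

Step 1: x = 2*(-2) + (1)*(-7) + (4) = -7 — verified.
Step 2: x = 2*(-7) + (1)*(-2) + (4) = -12 — in agreement.
Step 3: x = 2*(-12) + (1)*(-7) + (4) = -27 — this is not what the trace shows.
Conclusion: step 3 carries the first error; the entry should be x = -27.

step 3, x = -27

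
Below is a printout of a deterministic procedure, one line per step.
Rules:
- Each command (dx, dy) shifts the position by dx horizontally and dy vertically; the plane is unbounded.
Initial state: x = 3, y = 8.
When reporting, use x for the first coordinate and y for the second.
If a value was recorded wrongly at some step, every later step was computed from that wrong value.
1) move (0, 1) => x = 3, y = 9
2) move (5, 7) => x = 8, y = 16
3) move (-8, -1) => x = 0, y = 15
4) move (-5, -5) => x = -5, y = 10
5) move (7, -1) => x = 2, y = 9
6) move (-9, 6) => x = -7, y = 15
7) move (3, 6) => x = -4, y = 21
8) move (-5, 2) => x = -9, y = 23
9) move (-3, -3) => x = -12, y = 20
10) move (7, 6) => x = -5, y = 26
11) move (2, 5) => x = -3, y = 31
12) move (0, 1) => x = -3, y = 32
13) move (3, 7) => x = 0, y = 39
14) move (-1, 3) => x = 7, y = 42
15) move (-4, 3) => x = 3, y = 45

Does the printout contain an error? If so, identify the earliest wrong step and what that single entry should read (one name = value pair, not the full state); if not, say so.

step 14, x = -1

Step 1: x = 3 + (0) = 3, y = 8 + (1) = 9 — consistent with the printout.
Step 2: x = 3 + (5) = 8, y = 9 + (7) = 16 — consistent with the printout.
Step 3: x = 8 + (-8) = 0, y = 16 + (-1) = 15 — in agreement.
Step 4: x = 0 + (-5) = -5, y = 15 + (-5) = 10 — same as recorded.
Step 5: x = -5 + (7) = 2, y = 10 + (-1) = 9 — exactly as logged.
Step 6: x = 2 + (-9) = -7, y = 9 + (6) = 15 — confirmed correct.
Step 7: x = -7 + (3) = -4, y = 15 + (6) = 21 — confirmed correct.
Step 8: x = -4 + (-5) = -9, y = 21 + (2) = 23 — no discrepancy.
Step 9: x = -9 + (-3) = -12, y = 23 + (-3) = 20 — verified.
Step 10: x = -12 + (7) = -5, y = 20 + (6) = 26 — matches.
Step 11: x = -5 + (2) = -3, y = 26 + (5) = 31 — consistent with the printout.
Step 12: x = -3 + (0) = -3, y = 31 + (1) = 32 — checks out.
Step 13: x = -3 + (3) = 0, y = 32 + (7) = 39 — consistent with the printout.
Step 14: x = 0 + (-1) = -1, y = 39 + (3) = 42 — not what was recorded.
First incorrect step: 14; the correct value is x = -1.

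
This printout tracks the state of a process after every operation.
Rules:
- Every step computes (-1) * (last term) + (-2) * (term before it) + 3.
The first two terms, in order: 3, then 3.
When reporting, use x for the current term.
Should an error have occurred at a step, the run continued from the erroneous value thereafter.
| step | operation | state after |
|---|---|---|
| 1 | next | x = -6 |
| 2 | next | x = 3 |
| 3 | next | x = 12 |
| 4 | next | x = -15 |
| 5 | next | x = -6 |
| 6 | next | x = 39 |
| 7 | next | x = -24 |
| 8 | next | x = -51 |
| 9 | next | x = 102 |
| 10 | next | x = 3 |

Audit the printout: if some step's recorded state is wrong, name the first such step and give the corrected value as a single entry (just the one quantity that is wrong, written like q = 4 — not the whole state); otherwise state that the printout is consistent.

Recomputing the run from the initial state:
step 1: x = -6
step 2: x = 3
step 3: x = 12
step 4: x = -15
step 5: x = -6
step 6: x = 39
step 7: x = -24
step 8: x = -51
step 9: x = 102
step 10: x = 3
This matches the printout at every step.

no error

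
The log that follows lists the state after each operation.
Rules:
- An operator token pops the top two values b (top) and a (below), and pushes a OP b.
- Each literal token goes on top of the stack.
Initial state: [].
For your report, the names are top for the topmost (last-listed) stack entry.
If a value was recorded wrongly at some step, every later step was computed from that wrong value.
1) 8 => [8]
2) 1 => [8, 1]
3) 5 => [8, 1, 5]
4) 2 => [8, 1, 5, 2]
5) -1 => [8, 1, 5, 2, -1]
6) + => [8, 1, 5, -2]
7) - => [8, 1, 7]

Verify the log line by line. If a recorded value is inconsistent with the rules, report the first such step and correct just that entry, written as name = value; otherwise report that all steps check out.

step 6, top = 1

step 1: push 8: top = 8 -> confirmed correct
step 2: push 1: top = 1 -> verified
step 3: push 5: top = 5 -> same as recorded
step 4: push 2: top = 2 -> confirmed correct
step 5: push -1: top = -1 -> in agreement
step 6: 2 + -1 = 1 -> a discrepancy with the log
First incorrect step: 6; the correct value is top = 1.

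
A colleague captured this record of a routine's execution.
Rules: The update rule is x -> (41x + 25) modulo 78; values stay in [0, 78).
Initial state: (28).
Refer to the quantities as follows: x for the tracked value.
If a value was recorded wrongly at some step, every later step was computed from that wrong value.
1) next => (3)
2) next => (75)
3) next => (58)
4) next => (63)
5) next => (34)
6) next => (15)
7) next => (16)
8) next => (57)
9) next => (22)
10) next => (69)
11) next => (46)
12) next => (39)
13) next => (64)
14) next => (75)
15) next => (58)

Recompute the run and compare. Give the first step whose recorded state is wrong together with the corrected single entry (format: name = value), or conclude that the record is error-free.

Step 1: x = (41*28 + 25) mod 78 = 3 — exactly as logged.
Step 2: x = (41*3 + 25) mod 78 = 70 — this is not what the record shows.
The earliest wrong entry is at step 2: it should read x = 70.

step 2, x = 70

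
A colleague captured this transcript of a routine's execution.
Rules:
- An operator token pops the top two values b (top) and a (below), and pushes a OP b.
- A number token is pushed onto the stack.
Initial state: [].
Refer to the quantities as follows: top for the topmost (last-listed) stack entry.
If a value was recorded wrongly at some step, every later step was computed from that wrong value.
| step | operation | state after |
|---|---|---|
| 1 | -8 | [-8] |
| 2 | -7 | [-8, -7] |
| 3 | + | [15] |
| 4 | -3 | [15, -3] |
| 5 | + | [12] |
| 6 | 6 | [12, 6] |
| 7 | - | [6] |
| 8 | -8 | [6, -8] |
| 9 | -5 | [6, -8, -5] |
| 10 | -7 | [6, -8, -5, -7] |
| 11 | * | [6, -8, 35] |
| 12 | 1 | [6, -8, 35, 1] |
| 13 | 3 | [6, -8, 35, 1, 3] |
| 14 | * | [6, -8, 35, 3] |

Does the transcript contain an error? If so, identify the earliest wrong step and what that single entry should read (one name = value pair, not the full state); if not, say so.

Recomputing the run from the initial state:
step 1: [-8]
step 2: [-8, -7]
step 3: [-15]
step 4: [-15, -3]
step 5: [-18]
step 6: [-18, 6]
step 7: [-24]
step 8: [-24, -8]
step 9: [-24, -8, -5]
step 10: [-24, -8, -5, -7]
step 11: [-24, -8, 35]
step 12: [-24, -8, 35, 1]
step 13: [-24, -8, 35, 1, 3]
step 14: [-24, -8, 35, 3]
The first disagreement with the transcript is at step 3, where the value should be top = -15.

step 3, top = -15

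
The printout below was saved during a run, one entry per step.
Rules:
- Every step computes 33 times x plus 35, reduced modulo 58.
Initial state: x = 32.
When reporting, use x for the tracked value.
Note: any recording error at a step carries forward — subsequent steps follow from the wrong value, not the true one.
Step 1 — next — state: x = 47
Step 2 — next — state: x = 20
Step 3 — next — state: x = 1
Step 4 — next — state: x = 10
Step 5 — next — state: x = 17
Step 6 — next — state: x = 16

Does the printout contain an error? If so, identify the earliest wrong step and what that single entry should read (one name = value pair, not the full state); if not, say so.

Recomputing the run from the initial state:
step 1: x = 47
step 2: x = 20
step 3: x = 57
step 4: x = 2
step 5: x = 43
step 6: x = 4
The first disagreement with the printout is at step 3, where the value should be x = 57.

step 3, x = 57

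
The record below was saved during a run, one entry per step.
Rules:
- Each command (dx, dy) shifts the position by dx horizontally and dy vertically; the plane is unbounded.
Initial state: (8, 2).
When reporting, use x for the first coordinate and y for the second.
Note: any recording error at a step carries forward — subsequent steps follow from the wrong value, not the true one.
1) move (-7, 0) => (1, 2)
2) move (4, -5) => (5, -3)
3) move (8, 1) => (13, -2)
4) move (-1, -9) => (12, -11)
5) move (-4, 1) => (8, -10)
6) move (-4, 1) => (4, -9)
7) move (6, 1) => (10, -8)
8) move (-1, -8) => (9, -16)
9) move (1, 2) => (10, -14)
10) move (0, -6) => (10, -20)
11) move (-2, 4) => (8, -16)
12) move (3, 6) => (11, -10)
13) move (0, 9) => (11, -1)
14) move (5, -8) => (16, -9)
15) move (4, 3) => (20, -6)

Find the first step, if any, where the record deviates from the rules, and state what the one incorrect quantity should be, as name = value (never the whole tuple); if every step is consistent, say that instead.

Recomputing the run from the initial state:
step 1: x = 1, y = 2
step 2: x = 5, y = -3
step 3: x = 13, y = -2
step 4: x = 12, y = -11
step 5: x = 8, y = -10
step 6: x = 4, y = -9
step 7: x = 10, y = -8
step 8: x = 9, y = -16
step 9: x = 10, y = -14
step 10: x = 10, y = -20
step 11: x = 8, y = -16
step 12: x = 11, y = -10
step 13: x = 11, y = -1
step 14: x = 16, y = -9
step 15: x = 20, y = -6
This matches the record at every step.

no error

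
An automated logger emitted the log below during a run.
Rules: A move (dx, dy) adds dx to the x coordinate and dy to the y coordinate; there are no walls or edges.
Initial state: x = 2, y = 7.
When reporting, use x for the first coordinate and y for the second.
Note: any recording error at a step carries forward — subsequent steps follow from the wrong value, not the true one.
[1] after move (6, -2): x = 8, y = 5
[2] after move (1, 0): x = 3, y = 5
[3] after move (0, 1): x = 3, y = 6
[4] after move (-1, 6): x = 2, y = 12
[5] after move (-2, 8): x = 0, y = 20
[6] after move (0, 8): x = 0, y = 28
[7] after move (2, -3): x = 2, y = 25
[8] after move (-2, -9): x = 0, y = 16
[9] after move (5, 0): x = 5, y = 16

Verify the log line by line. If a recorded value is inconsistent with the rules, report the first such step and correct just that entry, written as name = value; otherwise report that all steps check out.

step 2, x = 9

Recomputing the run from the initial state:
step 1: x = 8, y = 5
step 2: x = 9, y = 5
step 3: x = 9, y = 6
step 4: x = 8, y = 12
step 5: x = 6, y = 20
step 6: x = 6, y = 28
step 7: x = 8, y = 25
step 8: x = 6, y = 16
step 9: x = 11, y = 16
The first disagreement with the log is at step 2, where the value should be x = 9.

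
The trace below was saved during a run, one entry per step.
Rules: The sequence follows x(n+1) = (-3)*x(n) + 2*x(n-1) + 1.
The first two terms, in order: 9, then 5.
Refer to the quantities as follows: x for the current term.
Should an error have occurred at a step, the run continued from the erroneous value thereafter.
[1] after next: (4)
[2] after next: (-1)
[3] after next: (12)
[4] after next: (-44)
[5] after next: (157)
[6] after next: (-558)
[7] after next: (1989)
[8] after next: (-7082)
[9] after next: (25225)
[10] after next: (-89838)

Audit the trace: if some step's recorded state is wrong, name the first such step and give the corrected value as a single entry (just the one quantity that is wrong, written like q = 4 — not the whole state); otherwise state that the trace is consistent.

step 1: x = -3*(5) + (2)*(9) + (1) = 4 -> same as recorded
step 2: x = -3*(4) + (2)*(5) + (1) = -1 -> no discrepancy
step 3: x = -3*(-1) + (2)*(4) + (1) = 12 -> confirmed correct
step 4: x = -3*(12) + (2)*(-1) + (1) = -37 -> the entry is off here
Step 4 is the first one off; corrected, x = -37.

step 4, x = -37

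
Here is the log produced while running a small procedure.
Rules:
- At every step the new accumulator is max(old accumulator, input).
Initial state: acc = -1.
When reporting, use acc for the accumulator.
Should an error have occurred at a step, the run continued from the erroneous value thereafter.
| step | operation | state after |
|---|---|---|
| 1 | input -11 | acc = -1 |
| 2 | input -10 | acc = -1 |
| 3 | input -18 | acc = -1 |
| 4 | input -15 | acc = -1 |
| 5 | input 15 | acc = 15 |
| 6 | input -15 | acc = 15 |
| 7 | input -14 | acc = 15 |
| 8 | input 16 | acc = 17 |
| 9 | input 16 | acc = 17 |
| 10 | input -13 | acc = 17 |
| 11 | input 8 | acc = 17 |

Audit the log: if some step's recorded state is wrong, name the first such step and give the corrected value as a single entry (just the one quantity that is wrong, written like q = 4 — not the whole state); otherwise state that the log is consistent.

1. acc = max(-1, -11) = -1 (matches)
2. acc = max(-1, -10) = -1 (agrees with the log)
3. acc = max(-1, -18) = -1 (no discrepancy)
4. acc = max(-1, -15) = -1 (agrees with the log)
5. acc = max(-1, 15) = 15 (in agreement)
6. acc = max(15, -15) = 15 (verified)
7. acc = max(15, -14) = 15 (checks out)
8. acc = max(15, 16) = 16 (the entry is off here)
That makes step 8 the first incorrect line — acc = 16 is what it should show.

step 8, acc = 16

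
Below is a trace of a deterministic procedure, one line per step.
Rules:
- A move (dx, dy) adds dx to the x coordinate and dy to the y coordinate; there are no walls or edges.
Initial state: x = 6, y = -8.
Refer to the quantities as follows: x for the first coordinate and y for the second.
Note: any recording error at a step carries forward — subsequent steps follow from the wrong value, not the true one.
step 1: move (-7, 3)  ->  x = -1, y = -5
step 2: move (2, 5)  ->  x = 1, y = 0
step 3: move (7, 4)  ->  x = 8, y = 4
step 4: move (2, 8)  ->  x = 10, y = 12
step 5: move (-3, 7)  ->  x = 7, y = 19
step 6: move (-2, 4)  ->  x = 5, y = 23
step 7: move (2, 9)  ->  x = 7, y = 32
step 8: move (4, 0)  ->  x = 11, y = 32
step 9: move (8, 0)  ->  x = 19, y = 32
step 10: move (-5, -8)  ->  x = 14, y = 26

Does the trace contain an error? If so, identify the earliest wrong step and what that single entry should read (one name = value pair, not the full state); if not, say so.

1. x = 6 + (-7) = -1, y = -8 + (3) = -5 (matches)
2. x = -1 + (2) = 1, y = -5 + (5) = 0 (confirmed correct)
3. x = 1 + (7) = 8, y = 0 + (4) = 4 (confirmed correct)
4. x = 8 + (2) = 10, y = 4 + (8) = 12 (checks out)
5. x = 10 + (-3) = 7, y = 12 + (7) = 19 (agrees with the trace)
6. x = 7 + (-2) = 5, y = 19 + (4) = 23 (exactly as logged)
7. x = 5 + (2) = 7, y = 23 + (9) = 32 (same as recorded)
8. x = 7 + (4) = 11, y = 32 + (0) = 32 (in agreement)
9. x = 11 + (8) = 19, y = 32 + (0) = 32 (checks out)
10. x = 19 + (-5) = 14, y = 32 + (-8) = 24 (a discrepancy with the trace)
The audit stops at step 10: the recorded entry is wrong and should be y = 24.

step 10, y = 24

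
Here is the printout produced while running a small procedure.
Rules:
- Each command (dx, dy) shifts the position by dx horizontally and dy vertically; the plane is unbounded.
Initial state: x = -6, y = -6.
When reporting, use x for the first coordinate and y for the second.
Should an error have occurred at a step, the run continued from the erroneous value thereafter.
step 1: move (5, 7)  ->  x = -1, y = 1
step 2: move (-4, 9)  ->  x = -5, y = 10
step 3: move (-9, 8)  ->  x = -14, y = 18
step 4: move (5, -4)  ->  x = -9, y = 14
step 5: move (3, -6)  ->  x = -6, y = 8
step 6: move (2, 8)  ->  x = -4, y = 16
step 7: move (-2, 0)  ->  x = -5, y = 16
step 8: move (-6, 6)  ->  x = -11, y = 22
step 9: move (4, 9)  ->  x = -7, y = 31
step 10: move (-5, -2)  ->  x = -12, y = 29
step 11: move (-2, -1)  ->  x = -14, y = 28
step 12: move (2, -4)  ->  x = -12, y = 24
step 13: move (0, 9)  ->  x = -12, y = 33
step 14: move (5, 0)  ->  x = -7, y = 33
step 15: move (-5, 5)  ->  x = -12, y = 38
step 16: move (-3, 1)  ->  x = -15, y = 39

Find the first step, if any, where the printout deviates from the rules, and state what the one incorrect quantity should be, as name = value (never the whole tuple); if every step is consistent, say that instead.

step 1: x = -6 + (5) = -1, y = -6 + (7) = 1 -> in agreement
step 2: x = -1 + (-4) = -5, y = 1 + (9) = 10 -> no discrepancy
step 3: x = -5 + (-9) = -14, y = 10 + (8) = 18 -> verified
step 4: x = -14 + (5) = -9, y = 18 + (-4) = 14 -> no discrepancy
step 5: x = -9 + (3) = -6, y = 14 + (-6) = 8 -> confirmed correct
step 6: x = -6 + (2) = -4, y = 8 + (8) = 16 -> exactly as logged
step 7: x = -4 + (-2) = -6, y = 16 + (0) = 16 -> not what was recorded
The audit stops at step 7: the recorded entry is wrong and should be x = -6.

step 7, x = -6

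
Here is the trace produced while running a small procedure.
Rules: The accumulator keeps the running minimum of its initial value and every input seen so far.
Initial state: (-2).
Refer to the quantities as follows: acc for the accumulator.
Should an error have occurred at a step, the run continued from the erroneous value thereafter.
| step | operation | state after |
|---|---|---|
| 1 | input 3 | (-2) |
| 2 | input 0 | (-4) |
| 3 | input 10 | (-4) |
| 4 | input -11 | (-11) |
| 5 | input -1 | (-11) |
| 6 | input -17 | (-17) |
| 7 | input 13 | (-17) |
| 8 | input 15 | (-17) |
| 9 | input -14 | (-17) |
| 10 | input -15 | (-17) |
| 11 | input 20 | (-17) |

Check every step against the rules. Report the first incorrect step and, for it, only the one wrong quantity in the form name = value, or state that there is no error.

Recomputing the run from the initial state:
step 1: acc = -2
step 2: acc = -2
step 3: acc = -2
step 4: acc = -11
step 5: acc = -11
step 6: acc = -17
step 7: acc = -17
step 8: acc = -17
step 9: acc = -17
step 10: acc = -17
step 11: acc = -17
The first disagreement with the trace is at step 2, where the value should be acc = -2.

step 2, acc = -2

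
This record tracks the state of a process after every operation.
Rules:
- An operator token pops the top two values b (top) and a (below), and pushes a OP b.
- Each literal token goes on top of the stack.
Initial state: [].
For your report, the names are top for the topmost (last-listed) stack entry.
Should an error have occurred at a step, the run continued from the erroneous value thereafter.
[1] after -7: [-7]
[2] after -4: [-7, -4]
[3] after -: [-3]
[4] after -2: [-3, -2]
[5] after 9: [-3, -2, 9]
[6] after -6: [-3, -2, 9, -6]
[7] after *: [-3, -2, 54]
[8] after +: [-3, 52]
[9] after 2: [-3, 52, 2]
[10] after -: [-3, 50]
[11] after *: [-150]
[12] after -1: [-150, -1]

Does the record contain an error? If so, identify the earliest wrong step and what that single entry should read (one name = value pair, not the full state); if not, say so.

Step 1: push -7: top = -7 — in agreement.
Step 2: push -4: top = -4 — checks out.
Step 3: -7 - -4 = -3 — confirmed correct.
Step 4: push -2: top = -2 — consistent with the record.
Step 5: push 9: top = 9 — consistent with the record.
Step 6: push -6: top = -6 — checks out.
Step 7: 9 * -6 = -54 — first mismatch against the record.
First incorrect step: 7; the correct value is top = -54.

step 7, top = -54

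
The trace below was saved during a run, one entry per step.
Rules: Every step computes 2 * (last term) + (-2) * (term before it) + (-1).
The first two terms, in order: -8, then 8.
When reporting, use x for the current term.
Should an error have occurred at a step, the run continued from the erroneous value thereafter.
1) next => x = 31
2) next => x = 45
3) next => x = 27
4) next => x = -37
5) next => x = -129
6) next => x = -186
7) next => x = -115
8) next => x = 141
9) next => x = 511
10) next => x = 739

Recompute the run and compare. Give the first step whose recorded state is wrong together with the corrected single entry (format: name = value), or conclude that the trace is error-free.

step 6, x = -185

Recomputing the run from the initial state:
step 1: x = 31
step 2: x = 45
step 3: x = 27
step 4: x = -37
step 5: x = -129
step 6: x = -185
step 7: x = -113
step 8: x = 143
step 9: x = 511
step 10: x = 735
The first disagreement with the trace is at step 6, where the value should be x = -185.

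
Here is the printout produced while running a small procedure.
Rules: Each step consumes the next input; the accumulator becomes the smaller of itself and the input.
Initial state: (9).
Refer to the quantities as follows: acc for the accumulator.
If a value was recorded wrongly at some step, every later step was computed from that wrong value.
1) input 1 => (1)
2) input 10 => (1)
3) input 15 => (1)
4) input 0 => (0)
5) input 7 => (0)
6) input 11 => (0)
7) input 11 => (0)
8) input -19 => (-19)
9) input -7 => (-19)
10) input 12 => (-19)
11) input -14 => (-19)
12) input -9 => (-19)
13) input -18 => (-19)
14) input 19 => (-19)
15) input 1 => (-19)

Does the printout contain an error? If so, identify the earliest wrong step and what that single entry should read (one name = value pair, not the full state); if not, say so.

no error

Recomputing the run from the initial state:
step 1: acc = 1
step 2: acc = 1
step 3: acc = 1
step 4: acc = 0
step 5: acc = 0
step 6: acc = 0
step 7: acc = 0
step 8: acc = -19
step 9: acc = -19
step 10: acc = -19
step 11: acc = -19
step 12: acc = -19
step 13: acc = -19
step 14: acc = -19
step 15: acc = -19
This matches the printout at every step.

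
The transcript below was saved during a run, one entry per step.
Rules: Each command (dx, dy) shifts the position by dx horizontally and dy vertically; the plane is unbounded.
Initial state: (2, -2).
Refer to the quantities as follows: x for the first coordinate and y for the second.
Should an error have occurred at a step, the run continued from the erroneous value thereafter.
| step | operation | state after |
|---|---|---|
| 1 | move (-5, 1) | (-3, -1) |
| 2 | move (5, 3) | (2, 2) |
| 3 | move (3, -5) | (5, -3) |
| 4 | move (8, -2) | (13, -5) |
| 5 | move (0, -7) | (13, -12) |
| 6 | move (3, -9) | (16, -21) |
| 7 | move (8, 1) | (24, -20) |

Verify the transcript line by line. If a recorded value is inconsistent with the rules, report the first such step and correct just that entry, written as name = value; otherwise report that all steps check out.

step 1: x = 2 + (-5) = -3, y = -2 + (1) = -1 -> in agreement
step 2: x = -3 + (5) = 2, y = -1 + (3) = 2 -> agrees with the transcript
step 3: x = 2 + (3) = 5, y = 2 + (-5) = -3 -> same as recorded
step 4: x = 5 + (8) = 13, y = -3 + (-2) = -5 -> confirmed correct
step 5: x = 13 + (0) = 13, y = -5 + (-7) = -12 -> checks out
step 6: x = 13 + (3) = 16, y = -12 + (-9) = -21 -> checks out
step 7: x = 16 + (8) = 24, y = -21 + (1) = -20 -> verified
Every step is consistent.

no error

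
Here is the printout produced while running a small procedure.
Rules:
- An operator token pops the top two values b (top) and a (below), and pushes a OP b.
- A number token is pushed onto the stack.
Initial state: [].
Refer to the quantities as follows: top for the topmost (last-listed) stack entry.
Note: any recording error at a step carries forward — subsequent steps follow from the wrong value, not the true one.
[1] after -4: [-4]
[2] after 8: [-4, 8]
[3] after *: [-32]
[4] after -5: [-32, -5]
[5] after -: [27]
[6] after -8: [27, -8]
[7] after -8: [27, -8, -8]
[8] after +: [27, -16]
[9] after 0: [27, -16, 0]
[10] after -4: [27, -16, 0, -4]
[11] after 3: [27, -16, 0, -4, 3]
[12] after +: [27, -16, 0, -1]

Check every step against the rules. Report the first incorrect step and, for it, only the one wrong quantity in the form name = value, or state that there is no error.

step 5, top = -27

Recomputing the run from the initial state:
step 1: [-4]
step 2: [-4, 8]
step 3: [-32]
step 4: [-32, -5]
step 5: [-27]
step 6: [-27, -8]
step 7: [-27, -8, -8]
step 8: [-27, -16]
step 9: [-27, -16, 0]
step 10: [-27, -16, 0, -4]
step 11: [-27, -16, 0, -4, 3]
step 12: [-27, -16, 0, -1]
The first disagreement with the printout is at step 5, where the value should be top = -27.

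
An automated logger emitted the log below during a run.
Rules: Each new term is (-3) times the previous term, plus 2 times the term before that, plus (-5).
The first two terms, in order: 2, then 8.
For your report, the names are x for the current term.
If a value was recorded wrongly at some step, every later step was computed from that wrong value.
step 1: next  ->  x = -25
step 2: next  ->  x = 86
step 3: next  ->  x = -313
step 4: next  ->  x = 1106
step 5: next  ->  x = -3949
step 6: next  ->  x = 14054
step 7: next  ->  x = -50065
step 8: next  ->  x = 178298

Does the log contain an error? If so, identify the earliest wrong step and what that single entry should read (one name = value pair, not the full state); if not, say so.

Recomputing the run from the initial state:
step 1: x = -25
step 2: x = 86
step 3: x = -313
step 4: x = 1106
step 5: x = -3949
step 6: x = 14054
step 7: x = -50065
step 8: x = 178298
This matches the log at every step.

no error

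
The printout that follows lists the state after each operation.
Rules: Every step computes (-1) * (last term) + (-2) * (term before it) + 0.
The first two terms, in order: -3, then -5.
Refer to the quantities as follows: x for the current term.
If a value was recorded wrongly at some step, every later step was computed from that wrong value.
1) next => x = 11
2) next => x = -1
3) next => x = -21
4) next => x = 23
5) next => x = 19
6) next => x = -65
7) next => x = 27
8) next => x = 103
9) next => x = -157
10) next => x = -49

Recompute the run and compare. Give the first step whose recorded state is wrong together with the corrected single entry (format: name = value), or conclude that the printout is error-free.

no error

Recomputing the run from the initial state:
step 1: x = 11
step 2: x = -1
step 3: x = -21
step 4: x = 23
step 5: x = 19
step 6: x = -65
step 7: x = 27
step 8: x = 103
step 9: x = -157
step 10: x = -49
This matches the printout at every step.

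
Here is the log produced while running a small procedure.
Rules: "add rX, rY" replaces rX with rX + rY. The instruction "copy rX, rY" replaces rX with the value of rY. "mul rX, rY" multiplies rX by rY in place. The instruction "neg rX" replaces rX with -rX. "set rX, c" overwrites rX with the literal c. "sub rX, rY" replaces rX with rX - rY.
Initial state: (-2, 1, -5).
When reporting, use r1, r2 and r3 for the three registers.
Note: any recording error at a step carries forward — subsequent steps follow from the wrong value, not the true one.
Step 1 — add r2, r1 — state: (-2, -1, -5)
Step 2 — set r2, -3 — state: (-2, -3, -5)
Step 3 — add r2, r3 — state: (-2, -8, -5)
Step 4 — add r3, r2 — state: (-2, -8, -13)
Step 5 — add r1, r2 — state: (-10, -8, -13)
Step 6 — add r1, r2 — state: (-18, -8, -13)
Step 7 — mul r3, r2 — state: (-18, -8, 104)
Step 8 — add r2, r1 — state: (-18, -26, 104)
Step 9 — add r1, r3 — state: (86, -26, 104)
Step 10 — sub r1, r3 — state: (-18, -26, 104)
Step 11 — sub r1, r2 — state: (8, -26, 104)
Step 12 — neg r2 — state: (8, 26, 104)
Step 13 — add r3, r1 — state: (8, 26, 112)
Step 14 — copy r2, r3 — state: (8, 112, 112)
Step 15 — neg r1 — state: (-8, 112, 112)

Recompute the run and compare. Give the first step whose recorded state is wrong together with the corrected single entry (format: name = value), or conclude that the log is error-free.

no error

Recomputing the run from the initial state:
step 1: r1 = -2, r2 = -1, r3 = -5
step 2: r1 = -2, r2 = -3, r3 = -5
step 3: r1 = -2, r2 = -8, r3 = -5
step 4: r1 = -2, r2 = -8, r3 = -13
step 5: r1 = -10, r2 = -8, r3 = -13
step 6: r1 = -18, r2 = -8, r3 = -13
step 7: r1 = -18, r2 = -8, r3 = 104
step 8: r1 = -18, r2 = -26, r3 = 104
step 9: r1 = 86, r2 = -26, r3 = 104
step 10: r1 = -18, r2 = -26, r3 = 104
step 11: r1 = 8, r2 = -26, r3 = 104
step 12: r1 = 8, r2 = 26, r3 = 104
step 13: r1 = 8, r2 = 26, r3 = 112
step 14: r1 = 8, r2 = 112, r3 = 112
step 15: r1 = -8, r2 = 112, r3 = 112
This matches the log at every step.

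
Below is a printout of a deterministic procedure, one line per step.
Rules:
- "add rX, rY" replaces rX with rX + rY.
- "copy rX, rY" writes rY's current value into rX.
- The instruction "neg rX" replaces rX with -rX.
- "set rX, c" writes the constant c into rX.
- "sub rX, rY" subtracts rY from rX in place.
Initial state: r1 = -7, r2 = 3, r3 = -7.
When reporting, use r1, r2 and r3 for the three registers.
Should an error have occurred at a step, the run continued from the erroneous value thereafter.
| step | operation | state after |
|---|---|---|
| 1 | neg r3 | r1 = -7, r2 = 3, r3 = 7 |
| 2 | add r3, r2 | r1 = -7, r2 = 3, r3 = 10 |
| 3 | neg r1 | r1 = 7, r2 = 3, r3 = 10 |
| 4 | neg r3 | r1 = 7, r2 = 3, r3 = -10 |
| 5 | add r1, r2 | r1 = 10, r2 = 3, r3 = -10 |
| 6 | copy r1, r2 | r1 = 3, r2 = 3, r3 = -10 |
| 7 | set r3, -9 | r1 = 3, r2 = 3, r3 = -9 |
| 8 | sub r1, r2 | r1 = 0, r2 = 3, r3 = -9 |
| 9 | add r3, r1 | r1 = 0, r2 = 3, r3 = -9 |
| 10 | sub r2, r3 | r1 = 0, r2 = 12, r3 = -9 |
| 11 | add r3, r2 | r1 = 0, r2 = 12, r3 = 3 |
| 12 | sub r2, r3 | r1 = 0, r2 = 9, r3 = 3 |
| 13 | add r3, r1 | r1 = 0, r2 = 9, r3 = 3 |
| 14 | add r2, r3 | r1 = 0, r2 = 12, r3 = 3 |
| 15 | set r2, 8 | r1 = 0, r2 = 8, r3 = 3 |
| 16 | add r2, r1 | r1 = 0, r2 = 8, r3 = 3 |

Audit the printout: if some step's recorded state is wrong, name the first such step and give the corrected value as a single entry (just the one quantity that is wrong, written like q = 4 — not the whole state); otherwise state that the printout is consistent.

no error

1. r3 = -(-7) = 7 (no discrepancy)
2. r3 = 7 + 3 = 10 (no discrepancy)
3. r1 = -(-7) = 7 (verified)
4. r3 = -(10) = -10 (matches)
5. r1 = 7 + 3 = 10 (agrees with the printout)
6. r1 = 3 (agrees with the printout)
7. r3 = -9 (consistent with the printout)
8. r1 = 3 - 3 = 0 (consistent with the printout)
9. r3 = -9 + 0 = -9 (exactly as logged)
10. r2 = 3 - -9 = 12 (no discrepancy)
11. r3 = -9 + 12 = 3 (consistent with the printout)
12. r2 = 12 - 3 = 9 (same as recorded)
13. r3 = 3 + 0 = 3 (confirmed correct)
14. r2 = 9 + 3 = 12 (agrees with the printout)
15. r2 = 8 (no discrepancy)
16. r2 = 8 + 0 = 8 (same as recorded)
All entries verified; no error found.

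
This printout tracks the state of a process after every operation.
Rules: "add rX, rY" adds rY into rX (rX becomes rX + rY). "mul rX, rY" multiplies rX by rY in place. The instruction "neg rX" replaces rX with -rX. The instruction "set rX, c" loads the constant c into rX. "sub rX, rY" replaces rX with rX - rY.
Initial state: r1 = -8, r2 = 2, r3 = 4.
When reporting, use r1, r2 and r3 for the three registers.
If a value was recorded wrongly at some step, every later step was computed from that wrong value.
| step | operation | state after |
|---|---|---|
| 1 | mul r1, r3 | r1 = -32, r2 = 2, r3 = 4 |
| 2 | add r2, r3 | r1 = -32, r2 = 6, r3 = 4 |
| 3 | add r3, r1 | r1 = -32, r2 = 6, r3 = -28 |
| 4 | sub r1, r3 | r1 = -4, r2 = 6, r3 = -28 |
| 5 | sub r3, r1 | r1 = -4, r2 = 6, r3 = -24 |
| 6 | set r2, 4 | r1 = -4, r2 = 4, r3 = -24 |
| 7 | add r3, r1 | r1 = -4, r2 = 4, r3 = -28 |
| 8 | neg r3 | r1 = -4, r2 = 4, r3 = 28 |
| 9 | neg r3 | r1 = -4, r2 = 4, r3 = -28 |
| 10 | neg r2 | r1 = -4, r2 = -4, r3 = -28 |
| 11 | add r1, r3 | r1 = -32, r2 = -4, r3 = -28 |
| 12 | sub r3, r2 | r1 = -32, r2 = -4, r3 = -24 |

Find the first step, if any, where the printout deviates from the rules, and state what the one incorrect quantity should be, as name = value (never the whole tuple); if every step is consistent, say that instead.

no error

Recomputing the run from the initial state:
step 1: r1 = -32, r2 = 2, r3 = 4
step 2: r1 = -32, r2 = 6, r3 = 4
step 3: r1 = -32, r2 = 6, r3 = -28
step 4: r1 = -4, r2 = 6, r3 = -28
step 5: r1 = -4, r2 = 6, r3 = -24
step 6: r1 = -4, r2 = 4, r3 = -24
step 7: r1 = -4, r2 = 4, r3 = -28
step 8: r1 = -4, r2 = 4, r3 = 28
step 9: r1 = -4, r2 = 4, r3 = -28
step 10: r1 = -4, r2 = -4, r3 = -28
step 11: r1 = -32, r2 = -4, r3 = -28
step 12: r1 = -32, r2 = -4, r3 = -24
This matches the printout at every step.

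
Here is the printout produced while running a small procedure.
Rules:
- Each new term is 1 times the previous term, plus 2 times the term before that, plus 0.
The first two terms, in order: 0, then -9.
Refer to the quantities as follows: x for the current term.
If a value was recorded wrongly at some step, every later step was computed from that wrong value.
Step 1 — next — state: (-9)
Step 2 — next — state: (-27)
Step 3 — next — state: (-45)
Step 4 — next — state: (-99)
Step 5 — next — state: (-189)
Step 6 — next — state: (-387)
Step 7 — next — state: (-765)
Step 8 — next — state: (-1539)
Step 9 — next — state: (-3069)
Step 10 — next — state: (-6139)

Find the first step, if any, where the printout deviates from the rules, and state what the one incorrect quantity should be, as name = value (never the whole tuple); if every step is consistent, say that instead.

step 10, x = -6147

Recomputing the run from the initial state:
step 1: x = -9
step 2: x = -27
step 3: x = -45
step 4: x = -99
step 5: x = -189
step 6: x = -387
step 7: x = -765
step 8: x = -1539
step 9: x = -3069
step 10: x = -6147
The first disagreement with the printout is at step 10, where the value should be x = -6147.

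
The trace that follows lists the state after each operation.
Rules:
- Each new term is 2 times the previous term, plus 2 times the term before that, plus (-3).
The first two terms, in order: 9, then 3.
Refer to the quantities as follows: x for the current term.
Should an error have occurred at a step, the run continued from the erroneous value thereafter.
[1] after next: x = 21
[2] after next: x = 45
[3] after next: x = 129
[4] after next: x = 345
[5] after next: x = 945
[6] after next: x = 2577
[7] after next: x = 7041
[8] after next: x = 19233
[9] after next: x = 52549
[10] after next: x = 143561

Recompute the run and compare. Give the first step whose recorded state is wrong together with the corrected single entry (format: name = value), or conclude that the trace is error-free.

Recomputing the run from the initial state:
step 1: x = 21
step 2: x = 45
step 3: x = 129
step 4: x = 345
step 5: x = 945
step 6: x = 2577
step 7: x = 7041
step 8: x = 19233
step 9: x = 52545
step 10: x = 143553
The first disagreement with the trace is at step 9, where the value should be x = 52545.

step 9, x = 52545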